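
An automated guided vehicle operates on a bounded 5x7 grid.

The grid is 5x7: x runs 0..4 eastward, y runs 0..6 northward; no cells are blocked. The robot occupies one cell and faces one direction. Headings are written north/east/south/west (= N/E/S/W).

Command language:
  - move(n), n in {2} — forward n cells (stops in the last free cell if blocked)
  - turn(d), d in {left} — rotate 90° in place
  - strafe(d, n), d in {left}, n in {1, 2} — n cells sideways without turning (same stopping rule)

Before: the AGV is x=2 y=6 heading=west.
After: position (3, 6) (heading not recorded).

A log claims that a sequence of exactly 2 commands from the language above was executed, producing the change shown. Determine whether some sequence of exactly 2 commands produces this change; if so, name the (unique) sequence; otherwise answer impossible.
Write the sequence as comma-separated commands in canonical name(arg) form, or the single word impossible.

key: running strafe(left, 1) before turn(left) would end elsewhere — order is forced
start: x=2 y=6 heading=west
[1] after turn(left): x=2 y=6 heading=south
[2] after strafe(left, 1): x=3 y=6 heading=south
no rival 2-sequence matches.

turn(left), strafe(left, 1)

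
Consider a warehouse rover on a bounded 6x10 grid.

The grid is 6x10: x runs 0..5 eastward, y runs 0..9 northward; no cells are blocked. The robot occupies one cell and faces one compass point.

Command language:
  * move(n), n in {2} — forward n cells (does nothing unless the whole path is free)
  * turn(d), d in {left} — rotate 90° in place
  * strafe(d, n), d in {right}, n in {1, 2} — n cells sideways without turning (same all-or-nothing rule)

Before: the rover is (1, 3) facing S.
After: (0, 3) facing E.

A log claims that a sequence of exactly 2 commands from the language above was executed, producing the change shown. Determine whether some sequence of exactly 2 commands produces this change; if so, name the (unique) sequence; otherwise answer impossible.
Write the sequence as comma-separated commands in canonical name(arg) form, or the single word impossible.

strafe(right, 1), turn(left)

key: cell and facing (now E) both changed — the 2 commands mix motion and turning
start: (1, 3) facing S
[1] after strafe(right, 1): (0, 3) facing S
[2] after turn(left): (0, 3) facing E
uniquely the one of 16 2-step routes that fits.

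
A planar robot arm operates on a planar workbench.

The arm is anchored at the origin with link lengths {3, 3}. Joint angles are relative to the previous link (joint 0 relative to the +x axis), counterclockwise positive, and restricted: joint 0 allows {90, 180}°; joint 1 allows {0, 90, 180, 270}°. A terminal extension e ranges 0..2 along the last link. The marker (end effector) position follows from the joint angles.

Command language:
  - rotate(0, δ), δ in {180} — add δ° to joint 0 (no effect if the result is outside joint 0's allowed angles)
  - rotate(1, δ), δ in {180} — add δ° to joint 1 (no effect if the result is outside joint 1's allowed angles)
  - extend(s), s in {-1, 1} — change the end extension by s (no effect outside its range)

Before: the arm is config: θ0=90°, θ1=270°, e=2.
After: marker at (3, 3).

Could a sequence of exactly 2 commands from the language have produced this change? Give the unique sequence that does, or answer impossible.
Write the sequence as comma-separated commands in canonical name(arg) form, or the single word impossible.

start: config: θ0=90°, θ1=270°, e=2
[1] after extend(-1): config: θ0=90°, θ1=270°, e=1
[2] after extend(-1): config: θ0=90°, θ1=270°, e=0
no rival 2-sequence matches.

extend(-1), extend(-1)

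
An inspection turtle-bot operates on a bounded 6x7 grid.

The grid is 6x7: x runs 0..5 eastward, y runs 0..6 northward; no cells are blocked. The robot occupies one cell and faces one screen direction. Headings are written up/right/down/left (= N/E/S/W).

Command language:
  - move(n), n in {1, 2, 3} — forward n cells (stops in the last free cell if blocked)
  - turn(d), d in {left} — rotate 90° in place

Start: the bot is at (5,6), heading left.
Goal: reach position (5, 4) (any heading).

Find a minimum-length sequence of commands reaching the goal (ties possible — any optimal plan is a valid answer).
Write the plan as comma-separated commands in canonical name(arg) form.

start: at (5,6), heading left
step 1 (turn(left)): at (5,6), heading down
step 2 (move(2)): at (5,4), heading down
minimal: 2 command(s), checked below 2.

turn(left), move(2)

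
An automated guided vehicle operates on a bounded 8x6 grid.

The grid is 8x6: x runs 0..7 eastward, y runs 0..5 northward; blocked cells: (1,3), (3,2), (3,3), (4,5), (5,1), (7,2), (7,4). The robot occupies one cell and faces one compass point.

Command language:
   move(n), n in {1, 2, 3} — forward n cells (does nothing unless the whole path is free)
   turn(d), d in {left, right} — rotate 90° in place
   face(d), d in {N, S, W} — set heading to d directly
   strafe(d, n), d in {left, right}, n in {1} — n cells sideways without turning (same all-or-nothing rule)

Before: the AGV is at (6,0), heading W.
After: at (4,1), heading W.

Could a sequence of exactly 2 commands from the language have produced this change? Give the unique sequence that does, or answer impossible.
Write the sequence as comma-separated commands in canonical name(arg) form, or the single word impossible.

move(2), strafe(right, 1)

key: still facing W at the end — nothing in the sequence rotates
start: at (6,0), heading W
1. move(2) → at (4,0), heading W
2. strafe(right, 1) → at (4,1), heading W
uniquely the one of 100 2-step routes that fits.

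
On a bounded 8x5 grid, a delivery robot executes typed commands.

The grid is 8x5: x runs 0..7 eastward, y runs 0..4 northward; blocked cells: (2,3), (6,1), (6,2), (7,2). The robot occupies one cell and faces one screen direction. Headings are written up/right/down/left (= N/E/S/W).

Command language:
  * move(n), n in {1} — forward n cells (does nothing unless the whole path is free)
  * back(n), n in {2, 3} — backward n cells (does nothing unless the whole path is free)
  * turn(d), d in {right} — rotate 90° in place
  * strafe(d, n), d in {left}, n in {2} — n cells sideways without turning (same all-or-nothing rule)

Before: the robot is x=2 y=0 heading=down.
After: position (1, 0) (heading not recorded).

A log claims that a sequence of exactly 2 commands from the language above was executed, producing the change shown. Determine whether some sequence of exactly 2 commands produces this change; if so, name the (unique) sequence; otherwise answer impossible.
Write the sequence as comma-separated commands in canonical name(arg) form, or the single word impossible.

turn(right), move(1)

key: running move(1) before turn(right) would end elsewhere — order is forced
start: x=2 y=0 heading=down
[1] after turn(right): x=2 y=0 heading=left
[2] after move(1): x=1 y=0 heading=left
uniquely the one of 25 2-step routes that fits.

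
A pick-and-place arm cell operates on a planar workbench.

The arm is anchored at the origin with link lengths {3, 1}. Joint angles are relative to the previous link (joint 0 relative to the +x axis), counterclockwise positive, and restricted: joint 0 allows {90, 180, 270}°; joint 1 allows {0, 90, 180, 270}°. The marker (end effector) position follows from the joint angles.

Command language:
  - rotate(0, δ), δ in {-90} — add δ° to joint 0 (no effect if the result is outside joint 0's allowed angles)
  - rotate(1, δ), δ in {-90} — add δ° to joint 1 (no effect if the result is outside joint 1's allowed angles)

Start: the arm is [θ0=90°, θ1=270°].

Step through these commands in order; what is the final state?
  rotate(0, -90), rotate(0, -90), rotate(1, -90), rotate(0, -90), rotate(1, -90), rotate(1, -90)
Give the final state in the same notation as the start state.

t0: [θ0=90°, θ1=270°]
step 1 (rotate(0, -90)): [θ0=90°, θ1=270°]
step 2 (rotate(0, -90)): [θ0=90°, θ1=270°]
step 3 (rotate(1, -90)): [θ0=90°, θ1=180°]
step 4 (rotate(0, -90)): [θ0=90°, θ1=180°]
step 5 (rotate(1, -90)): [θ0=90°, θ1=90°]
step 6 (rotate(1, -90)): [θ0=90°, θ1=0°]

[θ0=90°, θ1=0°]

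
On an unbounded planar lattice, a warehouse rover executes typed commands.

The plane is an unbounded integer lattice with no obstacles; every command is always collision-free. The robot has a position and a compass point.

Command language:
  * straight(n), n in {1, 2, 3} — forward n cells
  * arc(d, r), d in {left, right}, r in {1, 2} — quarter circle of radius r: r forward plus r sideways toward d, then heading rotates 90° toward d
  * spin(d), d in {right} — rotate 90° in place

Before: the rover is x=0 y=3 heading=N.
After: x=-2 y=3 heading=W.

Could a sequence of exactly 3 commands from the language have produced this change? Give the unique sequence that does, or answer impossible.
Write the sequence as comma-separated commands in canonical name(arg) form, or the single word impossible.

arc(left, 1), arc(left, 1), spin(right)

key: running spin(right) before arc(left, 1) would end elsewhere — order is forced
initial: x=0 y=3 heading=N
1. arc(left, 1) → x=-1 y=4 heading=W
2. arc(left, 1) → x=-2 y=3 heading=S
3. spin(right) → x=-2 y=3 heading=W
no rival 3-sequence matches.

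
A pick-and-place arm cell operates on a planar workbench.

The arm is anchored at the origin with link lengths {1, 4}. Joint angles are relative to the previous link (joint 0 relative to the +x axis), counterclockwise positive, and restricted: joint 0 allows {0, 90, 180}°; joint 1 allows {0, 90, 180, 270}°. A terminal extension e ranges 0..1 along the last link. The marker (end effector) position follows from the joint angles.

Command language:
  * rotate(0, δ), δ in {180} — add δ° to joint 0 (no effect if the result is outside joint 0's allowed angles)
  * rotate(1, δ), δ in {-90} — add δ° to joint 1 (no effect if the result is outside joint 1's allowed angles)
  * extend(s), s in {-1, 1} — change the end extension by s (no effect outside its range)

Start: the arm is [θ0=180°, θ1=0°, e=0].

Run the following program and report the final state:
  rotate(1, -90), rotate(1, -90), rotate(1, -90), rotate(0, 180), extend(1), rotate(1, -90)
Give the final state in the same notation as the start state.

t0: [θ0=180°, θ1=0°, e=0]
[1] after rotate(1, -90): [θ0=180°, θ1=270°, e=0]
[2] after rotate(1, -90): [θ0=180°, θ1=180°, e=0]
[3] after rotate(1, -90): [θ0=180°, θ1=90°, e=0]
[4] after rotate(0, 180): [θ0=0°, θ1=90°, e=0]
[5] after extend(1): [θ0=0°, θ1=90°, e=1]
[6] after rotate(1, -90): [θ0=0°, θ1=0°, e=1]

[θ0=0°, θ1=0°, e=1]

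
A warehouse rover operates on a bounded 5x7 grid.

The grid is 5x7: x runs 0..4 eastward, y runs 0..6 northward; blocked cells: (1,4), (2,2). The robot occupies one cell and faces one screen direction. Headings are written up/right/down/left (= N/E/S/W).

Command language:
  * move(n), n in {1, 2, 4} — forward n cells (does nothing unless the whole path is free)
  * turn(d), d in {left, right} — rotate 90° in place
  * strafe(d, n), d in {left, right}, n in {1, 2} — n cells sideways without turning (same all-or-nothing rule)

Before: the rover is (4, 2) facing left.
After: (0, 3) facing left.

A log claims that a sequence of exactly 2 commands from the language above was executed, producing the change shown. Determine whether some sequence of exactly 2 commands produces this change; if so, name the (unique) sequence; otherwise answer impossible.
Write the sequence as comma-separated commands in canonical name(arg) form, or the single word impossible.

strafe(right, 1), move(4)

key: heading stays W — no command in the sequence turns
start: (4, 2) facing left
1. strafe(right, 1) → (4, 3) facing left
2. move(4) → (0, 3) facing left
uniquely the one of 81 2-step routes that fits.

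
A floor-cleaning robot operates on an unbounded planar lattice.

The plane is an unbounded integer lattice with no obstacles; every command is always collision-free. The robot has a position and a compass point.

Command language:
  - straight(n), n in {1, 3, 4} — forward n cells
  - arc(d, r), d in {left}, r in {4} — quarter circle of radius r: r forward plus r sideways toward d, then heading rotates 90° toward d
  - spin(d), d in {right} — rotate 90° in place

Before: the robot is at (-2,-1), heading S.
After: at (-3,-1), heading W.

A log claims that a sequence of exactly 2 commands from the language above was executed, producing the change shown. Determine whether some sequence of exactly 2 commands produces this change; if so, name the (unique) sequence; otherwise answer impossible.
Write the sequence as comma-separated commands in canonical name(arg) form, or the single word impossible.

key: running straight(1) before spin(right) would end elsewhere — order is forced
t0: at (-2,-1), heading S
t=1 spin(right) ⇒ at (-2,-1), heading W
t=2 straight(1) ⇒ at (-3,-1), heading W
all 25 alternatives checked — unique.

spin(right), straight(1)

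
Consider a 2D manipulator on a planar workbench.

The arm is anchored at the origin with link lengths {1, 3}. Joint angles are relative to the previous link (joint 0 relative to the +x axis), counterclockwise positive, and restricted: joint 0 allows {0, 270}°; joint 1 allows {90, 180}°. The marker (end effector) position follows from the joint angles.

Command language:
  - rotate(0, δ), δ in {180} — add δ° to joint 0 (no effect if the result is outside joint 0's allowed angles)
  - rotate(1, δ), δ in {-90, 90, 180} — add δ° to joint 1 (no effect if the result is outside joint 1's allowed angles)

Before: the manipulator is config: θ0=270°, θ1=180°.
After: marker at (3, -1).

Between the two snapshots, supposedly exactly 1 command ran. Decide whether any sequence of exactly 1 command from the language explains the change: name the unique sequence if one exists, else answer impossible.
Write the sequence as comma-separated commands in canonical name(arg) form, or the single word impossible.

rotate(1, -90)

from: config: θ0=270°, θ1=180°
1. rotate(1, -90) → config: θ0=270°, θ1=90°
no rival 1-sequence matches.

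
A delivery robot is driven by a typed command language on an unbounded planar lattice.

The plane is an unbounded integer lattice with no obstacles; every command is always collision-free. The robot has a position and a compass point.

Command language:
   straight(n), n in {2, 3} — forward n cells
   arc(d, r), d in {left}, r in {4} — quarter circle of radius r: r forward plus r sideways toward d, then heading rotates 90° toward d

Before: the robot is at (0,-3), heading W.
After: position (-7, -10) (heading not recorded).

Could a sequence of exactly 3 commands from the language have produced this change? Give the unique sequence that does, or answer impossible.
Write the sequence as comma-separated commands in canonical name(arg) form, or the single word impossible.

start: at (0,-3), heading W
t=1 straight(3) ⇒ at (-3,-3), heading W
t=2 arc(left, 4) ⇒ at (-7,-7), heading S
t=3 straight(3) ⇒ at (-7,-10), heading S
uniquely the one of 27 3-step routes that fits.

straight(3), arc(left, 4), straight(3)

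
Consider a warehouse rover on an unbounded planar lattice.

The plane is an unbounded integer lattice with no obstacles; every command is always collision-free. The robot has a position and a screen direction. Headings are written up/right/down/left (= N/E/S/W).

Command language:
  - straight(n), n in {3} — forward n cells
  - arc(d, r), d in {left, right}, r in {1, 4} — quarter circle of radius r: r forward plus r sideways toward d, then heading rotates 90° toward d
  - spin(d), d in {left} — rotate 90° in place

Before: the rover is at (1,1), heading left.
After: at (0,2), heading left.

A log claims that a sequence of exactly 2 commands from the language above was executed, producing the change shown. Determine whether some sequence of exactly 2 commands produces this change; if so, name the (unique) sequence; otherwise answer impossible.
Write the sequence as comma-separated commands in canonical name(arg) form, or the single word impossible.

arc(right, 1), spin(left)

key: still facing W at the end — net rotation zero over 2 steps
t0: at (1,1), heading left
step 1 (arc(right, 1)): at (0,2), heading up
step 2 (spin(left)): at (0,2), heading left
uniquely the one of 36 2-step routes that fits.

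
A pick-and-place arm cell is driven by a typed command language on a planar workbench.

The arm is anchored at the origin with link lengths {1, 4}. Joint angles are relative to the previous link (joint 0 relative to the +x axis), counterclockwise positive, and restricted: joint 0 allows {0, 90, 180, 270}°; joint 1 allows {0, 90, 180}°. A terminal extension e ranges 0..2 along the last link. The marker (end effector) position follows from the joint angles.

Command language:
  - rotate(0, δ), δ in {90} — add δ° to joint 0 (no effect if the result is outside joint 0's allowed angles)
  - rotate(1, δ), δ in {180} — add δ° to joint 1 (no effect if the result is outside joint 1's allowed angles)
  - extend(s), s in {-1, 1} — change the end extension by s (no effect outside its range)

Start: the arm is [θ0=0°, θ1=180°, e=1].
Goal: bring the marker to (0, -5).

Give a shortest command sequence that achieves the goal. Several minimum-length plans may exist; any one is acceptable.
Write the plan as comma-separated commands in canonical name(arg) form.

rotate(0, 90), extend(1)

t0: [θ0=0°, θ1=180°, e=1]
t=1 rotate(0, 90) ⇒ [θ0=90°, θ1=180°, e=1]
t=2 extend(1) ⇒ [θ0=90°, θ1=180°, e=2]
shorter routes all fall short; 2 is best.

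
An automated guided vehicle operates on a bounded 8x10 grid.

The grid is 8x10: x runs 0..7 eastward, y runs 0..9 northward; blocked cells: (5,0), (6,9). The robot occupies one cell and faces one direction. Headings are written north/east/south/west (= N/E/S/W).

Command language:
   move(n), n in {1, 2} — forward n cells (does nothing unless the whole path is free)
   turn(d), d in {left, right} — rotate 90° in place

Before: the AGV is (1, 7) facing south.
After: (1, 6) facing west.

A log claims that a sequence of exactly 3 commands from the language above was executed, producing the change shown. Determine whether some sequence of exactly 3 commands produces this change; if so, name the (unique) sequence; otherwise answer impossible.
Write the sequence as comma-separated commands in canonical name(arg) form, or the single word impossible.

key: position moved to (1,6) AND the heading swung to W — translation plus rotation needed
from: (1, 7) facing south
1. move(1) → (1, 6) facing south
2. turn(right) → (1, 6) facing west
3. move(2) → (1, 6) facing west
no rival 3-sequence matches.

move(1), turn(right), move(2)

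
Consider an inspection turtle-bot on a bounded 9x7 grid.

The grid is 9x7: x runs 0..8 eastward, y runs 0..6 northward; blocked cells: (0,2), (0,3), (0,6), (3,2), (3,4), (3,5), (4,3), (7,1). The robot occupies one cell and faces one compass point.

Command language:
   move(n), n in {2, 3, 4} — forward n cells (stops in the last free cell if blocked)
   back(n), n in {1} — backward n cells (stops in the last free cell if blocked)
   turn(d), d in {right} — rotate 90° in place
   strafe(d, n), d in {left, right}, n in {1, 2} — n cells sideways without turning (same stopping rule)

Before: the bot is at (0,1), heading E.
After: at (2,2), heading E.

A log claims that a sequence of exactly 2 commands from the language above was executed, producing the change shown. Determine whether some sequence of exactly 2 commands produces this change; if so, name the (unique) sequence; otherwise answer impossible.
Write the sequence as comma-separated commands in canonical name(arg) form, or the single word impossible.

move(2), strafe(left, 1)

key: order matters: swapping move(2) and strafe(left, 1) lands elsewhere
begin: at (0,1), heading E
[1] after move(2): at (2,1), heading E
[2] after strafe(left, 1): at (2,2), heading E
all 81 alternatives checked — unique.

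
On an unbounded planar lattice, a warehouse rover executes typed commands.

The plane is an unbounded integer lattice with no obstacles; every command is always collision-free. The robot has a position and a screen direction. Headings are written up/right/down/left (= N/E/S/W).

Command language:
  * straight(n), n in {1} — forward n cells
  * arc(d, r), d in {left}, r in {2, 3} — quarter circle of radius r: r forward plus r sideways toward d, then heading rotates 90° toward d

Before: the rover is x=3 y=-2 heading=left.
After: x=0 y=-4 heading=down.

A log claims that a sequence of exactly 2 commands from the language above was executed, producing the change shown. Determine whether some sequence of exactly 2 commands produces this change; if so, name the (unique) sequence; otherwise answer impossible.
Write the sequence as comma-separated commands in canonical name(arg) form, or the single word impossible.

key: order matters: swapping straight(1) and arc(left, 2) lands elsewhere
begin: x=3 y=-2 heading=left
1. straight(1) → x=2 y=-2 heading=left
2. arc(left, 2) → x=0 y=-4 heading=down
uniquely the one of 9 2-step routes that fits.

straight(1), arc(left, 2)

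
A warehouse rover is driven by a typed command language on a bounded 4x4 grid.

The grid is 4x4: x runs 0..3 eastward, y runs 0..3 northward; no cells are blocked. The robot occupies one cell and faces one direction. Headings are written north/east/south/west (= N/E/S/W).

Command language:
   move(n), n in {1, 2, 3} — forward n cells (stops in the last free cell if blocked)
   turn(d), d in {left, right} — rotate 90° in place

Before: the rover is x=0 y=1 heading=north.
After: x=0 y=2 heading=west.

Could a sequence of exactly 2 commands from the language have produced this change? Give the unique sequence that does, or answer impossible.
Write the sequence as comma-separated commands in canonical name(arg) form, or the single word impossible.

key: cell and facing (now W) both changed — the 2 commands mix motion and turning
initial: x=0 y=1 heading=north
1. move(1) → x=0 y=2 heading=north
2. turn(left) → x=0 y=2 heading=west
no rival 2-sequence matches.

move(1), turn(left)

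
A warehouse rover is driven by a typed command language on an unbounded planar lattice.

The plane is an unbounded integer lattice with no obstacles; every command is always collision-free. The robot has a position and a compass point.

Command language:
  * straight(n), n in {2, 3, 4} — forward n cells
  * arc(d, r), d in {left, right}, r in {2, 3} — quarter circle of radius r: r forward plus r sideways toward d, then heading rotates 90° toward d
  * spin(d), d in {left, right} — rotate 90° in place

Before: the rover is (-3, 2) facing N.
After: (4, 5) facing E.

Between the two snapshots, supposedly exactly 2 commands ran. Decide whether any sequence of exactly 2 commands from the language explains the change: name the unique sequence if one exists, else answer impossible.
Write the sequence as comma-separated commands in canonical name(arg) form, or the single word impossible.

key: order matters: swapping arc(right, 3) and straight(4) lands elsewhere
from: (-3, 2) facing N
t=1 arc(right, 3) ⇒ (0, 5) facing E
t=2 straight(4) ⇒ (4, 5) facing E
uniquely the one of 81 2-step routes that fits.

arc(right, 3), straight(4)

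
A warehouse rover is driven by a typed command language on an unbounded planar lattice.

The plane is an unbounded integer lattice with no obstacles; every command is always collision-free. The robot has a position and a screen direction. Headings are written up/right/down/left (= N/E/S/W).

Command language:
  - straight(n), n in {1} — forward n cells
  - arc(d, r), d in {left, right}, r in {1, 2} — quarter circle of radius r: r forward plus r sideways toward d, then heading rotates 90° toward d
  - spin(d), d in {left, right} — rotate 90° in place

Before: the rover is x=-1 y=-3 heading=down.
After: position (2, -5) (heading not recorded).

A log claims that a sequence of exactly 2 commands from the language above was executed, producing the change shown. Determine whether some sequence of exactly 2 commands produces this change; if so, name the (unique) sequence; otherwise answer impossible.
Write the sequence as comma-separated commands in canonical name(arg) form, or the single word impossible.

arc(left, 2), straight(1)

key: running straight(1) before arc(left, 2) would end elsewhere — order is forced
from: x=-1 y=-3 heading=down
1. arc(left, 2) → x=1 y=-5 heading=right
2. straight(1) → x=2 y=-5 heading=right
no other 2-command option fits: unique.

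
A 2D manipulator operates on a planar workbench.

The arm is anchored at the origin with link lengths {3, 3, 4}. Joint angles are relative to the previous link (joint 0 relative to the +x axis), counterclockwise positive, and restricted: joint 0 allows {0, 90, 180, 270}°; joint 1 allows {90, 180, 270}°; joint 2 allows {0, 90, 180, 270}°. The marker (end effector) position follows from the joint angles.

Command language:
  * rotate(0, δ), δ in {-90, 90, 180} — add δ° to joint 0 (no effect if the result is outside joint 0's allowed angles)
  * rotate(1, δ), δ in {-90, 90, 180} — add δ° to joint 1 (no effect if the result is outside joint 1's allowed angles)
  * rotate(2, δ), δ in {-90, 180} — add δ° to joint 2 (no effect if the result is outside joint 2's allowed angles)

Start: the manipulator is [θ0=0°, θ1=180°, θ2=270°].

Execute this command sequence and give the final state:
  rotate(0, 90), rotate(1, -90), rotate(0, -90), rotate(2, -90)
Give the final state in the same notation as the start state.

[θ0=0°, θ1=90°, θ2=180°]

t0: [θ0=0°, θ1=180°, θ2=270°]
1. rotate(0, 90) → [θ0=90°, θ1=180°, θ2=270°]
2. rotate(1, -90) → [θ0=90°, θ1=90°, θ2=270°]
3. rotate(0, -90) → [θ0=0°, θ1=90°, θ2=270°]
4. rotate(2, -90) → [θ0=0°, θ1=90°, θ2=180°]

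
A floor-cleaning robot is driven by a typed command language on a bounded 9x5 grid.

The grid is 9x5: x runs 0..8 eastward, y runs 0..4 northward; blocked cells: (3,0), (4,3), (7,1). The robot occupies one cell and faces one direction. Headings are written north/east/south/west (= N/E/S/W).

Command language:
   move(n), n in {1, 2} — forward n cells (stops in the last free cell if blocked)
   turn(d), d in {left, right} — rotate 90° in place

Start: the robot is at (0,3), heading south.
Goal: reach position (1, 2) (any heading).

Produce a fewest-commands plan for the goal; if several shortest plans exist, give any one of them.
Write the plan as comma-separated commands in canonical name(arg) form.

move(1), turn(left), move(1)

initial: at (0,3), heading south
[1] after move(1): at (0,2), heading south
[2] after turn(left): at (0,2), heading east
[3] after move(1): at (1,2), heading east
no 2-step plan works, so 3 is optimal.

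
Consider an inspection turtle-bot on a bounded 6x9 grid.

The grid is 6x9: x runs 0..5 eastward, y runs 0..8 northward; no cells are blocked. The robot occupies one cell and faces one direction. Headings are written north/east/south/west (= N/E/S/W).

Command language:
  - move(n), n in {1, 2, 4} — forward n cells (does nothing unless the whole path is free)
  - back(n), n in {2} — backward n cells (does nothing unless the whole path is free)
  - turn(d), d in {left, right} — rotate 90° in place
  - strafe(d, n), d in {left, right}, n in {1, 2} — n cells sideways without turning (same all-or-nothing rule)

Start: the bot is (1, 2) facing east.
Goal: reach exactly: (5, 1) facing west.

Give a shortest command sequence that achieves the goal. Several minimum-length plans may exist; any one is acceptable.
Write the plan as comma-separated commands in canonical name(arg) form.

t0: (1, 2) facing east
step 1 (move(4)): (5, 2) facing east
step 2 (turn(right)): (5, 2) facing south
step 3 (turn(right)): (5, 2) facing west
step 4 (strafe(left, 1)): (5, 1) facing west
shorter routes all fall short; 4 is best.

move(4), turn(right), turn(right), strafe(left, 1)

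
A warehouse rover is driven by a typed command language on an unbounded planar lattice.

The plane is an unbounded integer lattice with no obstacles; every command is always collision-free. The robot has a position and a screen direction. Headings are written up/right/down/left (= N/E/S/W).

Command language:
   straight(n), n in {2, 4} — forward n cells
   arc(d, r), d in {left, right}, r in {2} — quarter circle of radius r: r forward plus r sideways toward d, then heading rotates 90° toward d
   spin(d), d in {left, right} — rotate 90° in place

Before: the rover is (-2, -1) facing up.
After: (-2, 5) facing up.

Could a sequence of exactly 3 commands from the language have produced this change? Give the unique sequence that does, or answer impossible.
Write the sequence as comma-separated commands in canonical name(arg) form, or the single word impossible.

key: still facing N at the end — nothing in the sequence rotates
initial: (-2, -1) facing up
1. straight(2) → (-2, 1) facing up
2. straight(2) → (-2, 3) facing up
3. straight(2) → (-2, 5) facing up
all 216 alternatives checked — unique.

straight(2), straight(2), straight(2)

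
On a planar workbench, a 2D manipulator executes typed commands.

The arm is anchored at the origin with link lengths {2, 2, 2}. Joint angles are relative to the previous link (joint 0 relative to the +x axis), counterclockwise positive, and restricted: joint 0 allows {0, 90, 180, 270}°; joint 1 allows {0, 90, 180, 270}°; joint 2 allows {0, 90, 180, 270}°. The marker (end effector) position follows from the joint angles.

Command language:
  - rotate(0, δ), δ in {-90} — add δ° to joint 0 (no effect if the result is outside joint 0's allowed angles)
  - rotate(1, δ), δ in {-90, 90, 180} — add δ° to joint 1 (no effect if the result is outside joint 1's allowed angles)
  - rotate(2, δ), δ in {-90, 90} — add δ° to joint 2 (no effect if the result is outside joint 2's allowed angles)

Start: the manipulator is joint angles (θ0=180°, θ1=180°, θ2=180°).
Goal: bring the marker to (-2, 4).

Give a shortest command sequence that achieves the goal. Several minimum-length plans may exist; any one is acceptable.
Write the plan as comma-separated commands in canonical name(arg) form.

rotate(2, -90), rotate(2, -90), rotate(1, 90)

start: joint angles (θ0=180°, θ1=180°, θ2=180°)
t=1 rotate(2, -90) ⇒ joint angles (θ0=180°, θ1=180°, θ2=90°)
t=2 rotate(2, -90) ⇒ joint angles (θ0=180°, θ1=180°, θ2=0°)
t=3 rotate(1, 90) ⇒ joint angles (θ0=180°, θ1=270°, θ2=0°)
no 2-step plan works, so 3 is optimal.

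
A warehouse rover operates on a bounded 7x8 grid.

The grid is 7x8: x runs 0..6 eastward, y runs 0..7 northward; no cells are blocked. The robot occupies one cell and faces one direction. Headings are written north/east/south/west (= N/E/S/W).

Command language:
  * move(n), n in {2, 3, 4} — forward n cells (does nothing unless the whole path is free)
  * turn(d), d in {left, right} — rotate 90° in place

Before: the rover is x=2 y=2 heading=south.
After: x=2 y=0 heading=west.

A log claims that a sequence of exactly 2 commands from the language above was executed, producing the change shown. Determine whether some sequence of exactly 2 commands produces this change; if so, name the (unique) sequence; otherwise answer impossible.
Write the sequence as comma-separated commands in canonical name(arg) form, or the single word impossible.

move(2), turn(right)

key: cell and facing (now W) both changed — the 2 commands mix motion and turning
begin: x=2 y=2 heading=south
step 1 (move(2)): x=2 y=0 heading=south
step 2 (turn(right)): x=2 y=0 heading=west
no rival 2-sequence matches.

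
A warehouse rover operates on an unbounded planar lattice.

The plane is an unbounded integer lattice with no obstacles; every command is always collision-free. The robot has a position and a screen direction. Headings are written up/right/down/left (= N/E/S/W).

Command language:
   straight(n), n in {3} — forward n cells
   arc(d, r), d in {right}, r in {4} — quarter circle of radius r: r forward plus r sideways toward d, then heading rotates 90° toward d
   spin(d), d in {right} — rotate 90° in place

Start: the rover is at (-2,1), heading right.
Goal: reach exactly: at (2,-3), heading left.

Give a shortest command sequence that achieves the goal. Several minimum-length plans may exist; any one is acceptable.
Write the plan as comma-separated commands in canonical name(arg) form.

arc(right, 4), spin(right)

start: at (-2,1), heading right
1. arc(right, 4) → at (2,-3), heading down
2. spin(right) → at (2,-3), heading left
no 1-step plan works, so 2 is optimal.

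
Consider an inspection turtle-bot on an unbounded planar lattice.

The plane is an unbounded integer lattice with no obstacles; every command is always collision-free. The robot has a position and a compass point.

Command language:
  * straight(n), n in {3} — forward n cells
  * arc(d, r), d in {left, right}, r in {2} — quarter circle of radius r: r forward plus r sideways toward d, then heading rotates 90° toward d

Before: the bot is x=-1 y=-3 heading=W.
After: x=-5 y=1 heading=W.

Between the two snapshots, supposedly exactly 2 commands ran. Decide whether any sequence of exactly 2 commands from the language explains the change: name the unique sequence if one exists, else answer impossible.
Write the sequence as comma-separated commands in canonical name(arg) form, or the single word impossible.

key: running arc(left, 2) before arc(right, 2) would end elsewhere — order is forced
initial: x=-1 y=-3 heading=W
[1] after arc(right, 2): x=-3 y=-1 heading=N
[2] after arc(left, 2): x=-5 y=1 heading=W
no rival 2-sequence matches.

arc(right, 2), arc(left, 2)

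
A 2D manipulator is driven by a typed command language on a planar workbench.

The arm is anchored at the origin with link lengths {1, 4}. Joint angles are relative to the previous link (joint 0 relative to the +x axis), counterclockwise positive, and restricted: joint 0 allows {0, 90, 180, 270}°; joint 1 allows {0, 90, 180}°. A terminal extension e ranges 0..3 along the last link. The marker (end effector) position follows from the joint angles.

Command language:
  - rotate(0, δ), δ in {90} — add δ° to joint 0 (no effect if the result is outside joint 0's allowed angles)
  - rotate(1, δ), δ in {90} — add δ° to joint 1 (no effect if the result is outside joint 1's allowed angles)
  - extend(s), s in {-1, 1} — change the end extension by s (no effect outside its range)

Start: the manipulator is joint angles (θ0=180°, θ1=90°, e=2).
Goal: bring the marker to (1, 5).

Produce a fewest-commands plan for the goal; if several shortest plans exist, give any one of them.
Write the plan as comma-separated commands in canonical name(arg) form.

rotate(0, 90), rotate(0, 90), extend(-1)

begin: joint angles (θ0=180°, θ1=90°, e=2)
1. rotate(0, 90) → joint angles (θ0=270°, θ1=90°, e=2)
2. rotate(0, 90) → joint angles (θ0=0°, θ1=90°, e=2)
3. extend(-1) → joint angles (θ0=0°, θ1=90°, e=1)
nothing shorter than 3 reaches the goal.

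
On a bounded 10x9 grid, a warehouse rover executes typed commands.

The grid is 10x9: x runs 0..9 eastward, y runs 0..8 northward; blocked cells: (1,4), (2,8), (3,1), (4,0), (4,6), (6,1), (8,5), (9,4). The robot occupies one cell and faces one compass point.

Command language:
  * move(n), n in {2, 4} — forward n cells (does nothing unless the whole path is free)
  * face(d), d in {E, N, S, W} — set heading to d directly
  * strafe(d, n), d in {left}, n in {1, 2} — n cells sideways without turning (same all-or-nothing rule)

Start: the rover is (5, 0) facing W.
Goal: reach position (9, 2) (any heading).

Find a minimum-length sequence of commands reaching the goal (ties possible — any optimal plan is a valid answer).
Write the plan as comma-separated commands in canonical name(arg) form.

from: (5, 0) facing W
[1] after face(E): (5, 0) facing E
[2] after move(4): (9, 0) facing E
[3] after strafe(left, 2): (9, 2) facing E
nothing shorter than 3 reaches the goal.

face(E), move(4), strafe(left, 2)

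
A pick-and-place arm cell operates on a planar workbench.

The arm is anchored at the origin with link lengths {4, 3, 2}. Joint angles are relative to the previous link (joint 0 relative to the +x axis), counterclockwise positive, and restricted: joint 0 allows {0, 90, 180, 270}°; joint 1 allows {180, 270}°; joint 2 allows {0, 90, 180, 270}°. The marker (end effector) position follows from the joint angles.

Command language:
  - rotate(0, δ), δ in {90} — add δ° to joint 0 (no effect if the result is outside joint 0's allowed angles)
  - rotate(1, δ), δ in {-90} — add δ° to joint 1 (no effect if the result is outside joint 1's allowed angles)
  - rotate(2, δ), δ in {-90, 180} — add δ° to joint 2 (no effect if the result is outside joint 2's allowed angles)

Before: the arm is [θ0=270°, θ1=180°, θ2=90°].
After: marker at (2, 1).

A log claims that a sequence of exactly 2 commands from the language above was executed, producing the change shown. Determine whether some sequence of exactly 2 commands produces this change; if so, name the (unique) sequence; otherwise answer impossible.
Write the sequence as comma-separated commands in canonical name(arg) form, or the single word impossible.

rotate(0, 90), rotate(0, 90)

from: [θ0=270°, θ1=180°, θ2=90°]
step 1 (rotate(0, 90)): [θ0=0°, θ1=180°, θ2=90°]
step 2 (rotate(0, 90)): [θ0=90°, θ1=180°, θ2=90°]
uniquely the one of 16 2-step routes that fits.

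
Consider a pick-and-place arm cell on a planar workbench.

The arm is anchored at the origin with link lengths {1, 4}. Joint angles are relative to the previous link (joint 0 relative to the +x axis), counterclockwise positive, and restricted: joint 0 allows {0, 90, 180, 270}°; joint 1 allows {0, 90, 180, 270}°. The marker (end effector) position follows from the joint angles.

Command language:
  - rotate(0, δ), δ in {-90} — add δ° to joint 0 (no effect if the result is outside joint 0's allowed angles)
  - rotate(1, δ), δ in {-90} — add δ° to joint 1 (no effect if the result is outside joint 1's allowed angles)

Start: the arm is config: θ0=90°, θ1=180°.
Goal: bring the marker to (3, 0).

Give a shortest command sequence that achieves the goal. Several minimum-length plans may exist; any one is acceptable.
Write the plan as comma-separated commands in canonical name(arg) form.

from: config: θ0=90°, θ1=180°
step 1 (rotate(0, -90)): config: θ0=0°, θ1=180°
step 2 (rotate(0, -90)): config: θ0=270°, θ1=180°
step 3 (rotate(0, -90)): config: θ0=180°, θ1=180°
minimal: 3 command(s), checked below 3.

rotate(0, -90), rotate(0, -90), rotate(0, -90)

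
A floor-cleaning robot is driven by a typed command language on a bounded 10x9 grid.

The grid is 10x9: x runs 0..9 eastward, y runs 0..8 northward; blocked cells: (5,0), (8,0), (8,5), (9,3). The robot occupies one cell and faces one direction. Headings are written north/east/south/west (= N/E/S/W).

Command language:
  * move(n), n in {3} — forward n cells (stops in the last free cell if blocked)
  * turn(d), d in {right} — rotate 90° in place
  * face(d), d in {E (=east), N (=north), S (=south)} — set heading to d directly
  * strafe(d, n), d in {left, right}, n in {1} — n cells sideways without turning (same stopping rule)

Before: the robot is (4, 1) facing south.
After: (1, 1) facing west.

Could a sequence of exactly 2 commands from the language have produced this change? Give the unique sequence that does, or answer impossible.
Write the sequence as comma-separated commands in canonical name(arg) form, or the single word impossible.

turn(right), move(3)

key: cell and facing (now W) both changed — the 2 commands mix motion and turning
from: (4, 1) facing south
[1] after turn(right): (4, 1) facing west
[2] after move(3): (1, 1) facing west
no other 2-command option fits: unique.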